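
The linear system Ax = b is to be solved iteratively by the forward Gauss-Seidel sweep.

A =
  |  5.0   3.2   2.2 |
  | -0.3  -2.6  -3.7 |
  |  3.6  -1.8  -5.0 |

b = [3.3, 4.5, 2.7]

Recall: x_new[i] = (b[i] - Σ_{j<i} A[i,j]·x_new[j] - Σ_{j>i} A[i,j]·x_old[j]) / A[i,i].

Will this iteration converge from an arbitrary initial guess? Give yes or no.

yes

Split A = D + L + U, D = diag(5, -2.6, -5).
Gauss-Seidel: T = -(D+L)⁻¹U, row 0 first, T[0,2] = -(2.2)/(5) = -0.4400; later rows by forward substitution.
  T[0,:] = [+0.0000 -0.6400 -0.4400]
  T[1,:] = [+0.0000 +0.0738 -1.3723]
  T[2,:] = [+0.0000 -0.4874 +0.1772]
eigenvalue magnitudes: 0.9450, 0.6939, 0.0000.
ρ(T) = max|λ| = 0.9450; 0.9450 < 1 ⇒ converges.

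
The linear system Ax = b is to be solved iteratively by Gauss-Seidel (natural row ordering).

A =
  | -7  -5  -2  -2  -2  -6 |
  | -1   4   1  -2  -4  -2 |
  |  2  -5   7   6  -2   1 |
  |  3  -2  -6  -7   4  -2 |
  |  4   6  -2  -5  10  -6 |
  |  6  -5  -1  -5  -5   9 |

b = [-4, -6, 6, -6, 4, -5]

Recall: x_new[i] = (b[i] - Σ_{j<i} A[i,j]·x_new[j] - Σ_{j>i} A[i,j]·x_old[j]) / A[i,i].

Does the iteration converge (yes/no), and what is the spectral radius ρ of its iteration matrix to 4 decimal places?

Diagonal D = diag(-7, 4, 7, -7, 10, 9); L, U strict lower/upper.
T_GS = -(D+L)⁻¹U: row 0 first, T[0,1] = -(-5)/(-7) = -0.7143; later rows by forward substitution.
  T[0,:] = [+0.0000  -0.7143  -0.2857  -0.2857  -0.2857  -0.8571]
  T[1,:] = [+0.0000  -0.1786  -0.3214  +0.4286  +0.9286  +0.2857]
  T[2,:] = [+0.0000  +0.0765  -0.1480  -0.4694  +1.0306  +0.3061]
  T[3,:] = [+0.0000  -0.3207  +0.0962  +0.1574  -0.6997  -0.9971]
  T[4,:] = [+0.0000  +0.2478  +0.3257  -0.1580  -0.5866  +0.3341]
  T[5,:] = [+0.0000  +0.3450  +0.2298  +0.3761  +0.1063  +0.3959]
|λ(T)| sorted: 1.1769, 0.6207, 0.6207, 0.4065, 0.1898, 0.0000.
ρ(T) = max|λ| = 1.1769; 1.1769 > 1: divergent.

no, ρ = 1.1769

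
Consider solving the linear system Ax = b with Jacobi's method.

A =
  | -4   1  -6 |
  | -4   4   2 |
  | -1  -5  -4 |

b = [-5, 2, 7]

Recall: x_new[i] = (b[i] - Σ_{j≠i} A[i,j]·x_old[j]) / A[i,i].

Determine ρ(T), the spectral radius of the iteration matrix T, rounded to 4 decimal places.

1.5698

Let D = diag(-4, 4, -4); L, U the strict triangles.
T_J = -D⁻¹(L+U): T[0,1] = -(1)/(-4) = +0.2500; T[0,0] = 0.
  T[0,:] = [+0.0000, +0.2500, -1.5000]
  T[1,:] = [+1.0000, +0.0000, -0.5000]
  T[2,:] = [-0.2500, -1.2500, +0.0000]
moduli |λ_i(T)| = 1.5698, 1.1020, 1.1020.
ρ(T) = max|λ| = 1.5698; 1.5698 > 1: divergent.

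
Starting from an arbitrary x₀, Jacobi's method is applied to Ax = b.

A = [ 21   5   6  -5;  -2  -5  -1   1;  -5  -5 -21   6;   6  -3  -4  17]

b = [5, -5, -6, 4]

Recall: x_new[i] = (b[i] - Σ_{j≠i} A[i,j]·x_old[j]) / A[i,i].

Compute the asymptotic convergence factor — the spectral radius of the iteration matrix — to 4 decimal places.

0.5595

Diagonal D = diag(21, -5, -21, 17); L, U strict lower/upper.
T_J = -D⁻¹(L+U): T[1,0] = -(-2)/(-5) = -0.4000; T[1,1] = 0.
  T[0,:] = [+0.0000  -0.2381  -0.2857  +0.2381]
  T[1,:] = [-0.4000  +0.0000  -0.2000  +0.2000]
  T[2,:] = [-0.2381  -0.2381  +0.0000  +0.2857]
  T[3,:] = [-0.3529  +0.1765  +0.2353  +0.0000]
|eigenvalues of T|: 0.5595, 0.3254, 0.1959, 0.0381.
ρ = 0.5595; 0.5595 < 1: convergent.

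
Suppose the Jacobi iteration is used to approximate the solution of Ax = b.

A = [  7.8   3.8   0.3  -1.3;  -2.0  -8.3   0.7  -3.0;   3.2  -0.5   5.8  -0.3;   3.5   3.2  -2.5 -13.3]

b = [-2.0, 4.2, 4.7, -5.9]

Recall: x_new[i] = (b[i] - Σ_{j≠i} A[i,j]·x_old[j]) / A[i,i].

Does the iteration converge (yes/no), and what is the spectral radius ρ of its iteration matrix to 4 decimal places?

Write A = D+L+U with D = diag(7.8, -8.3, 5.8, -13.3).
Jacobi T = -D⁻¹(L+U): T[0,1] = -(3.8)/(7.8) = -0.4872; T[0,0] = 0.
  T[0,:] = [+0.0000, -0.4872, -0.0385, +0.1667]
  T[1,:] = [-0.2410, +0.0000, +0.0843, -0.3614]
  T[2,:] = [-0.5517, +0.0862, +0.0000, +0.0517]
  T[3,:] = [+0.2632, +0.2406, -0.1880, +0.0000]
|eigenvalues of T|: 0.5548, 0.3718, 0.3718, 0.2554.
ρ = 0.5548; 0.5548 < 1 ⇒ converges.

yes, ρ = 0.5548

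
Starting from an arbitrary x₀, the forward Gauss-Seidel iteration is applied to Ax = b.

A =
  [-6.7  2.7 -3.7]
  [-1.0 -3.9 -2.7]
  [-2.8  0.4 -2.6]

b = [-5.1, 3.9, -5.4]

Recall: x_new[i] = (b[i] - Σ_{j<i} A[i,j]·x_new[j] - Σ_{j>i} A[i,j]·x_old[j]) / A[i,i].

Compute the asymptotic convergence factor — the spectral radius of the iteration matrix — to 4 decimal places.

0.7880

Write A = D+L+U with D = diag(-6.7, -3.9, -2.6).
Gauss-Seidel: T = -(D+L)⁻¹U, row 0 first, T[0,1] = -(2.7)/(-6.7) = +0.4030; later rows by forward substitution.
  T[0,:] = [+0.0000, +0.4030, -0.5522]
  T[1,:] = [+0.0000, -0.1033, -0.5507]
  T[2,:] = [+0.0000, -0.4499, +0.5100]
eigenvalue magnitudes: 0.7880, 0.3813, 0.0000.
ρ(T) = max|λ| = 0.7880; 0.7880 < 1, so it converges for any x₀.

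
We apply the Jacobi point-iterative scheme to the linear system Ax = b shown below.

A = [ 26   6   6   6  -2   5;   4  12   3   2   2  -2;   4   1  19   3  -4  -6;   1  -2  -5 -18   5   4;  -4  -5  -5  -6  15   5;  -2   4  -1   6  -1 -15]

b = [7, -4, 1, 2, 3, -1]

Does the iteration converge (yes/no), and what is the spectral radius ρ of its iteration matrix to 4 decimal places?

yes, ρ = 0.8521

Split A = D + L + U, D = diag(26, 12, 19, -18, 15, -15).
T_J = -D⁻¹(L+U): T[2,5] = -(-6)/(19) = +0.3158; T[2,2] = 0.
  T[0,:] = [+0.0000, -0.2308, -0.2308, -0.2308, +0.0769, -0.1923]
  T[1,:] = [-0.3333, +0.0000, -0.2500, -0.1667, -0.1667, +0.1667]
  T[2,:] = [-0.2105, -0.0526, +0.0000, -0.1579, +0.2105, +0.3158]
  T[3,:] = [+0.0556, -0.1111, -0.2778, +0.0000, +0.2778, +0.2222]
  T[4,:] = [+0.2667, +0.3333, +0.3333, +0.4000, +0.0000, -0.3333]
  T[5,:] = [-0.1333, +0.2667, -0.0667, +0.4000, -0.0667, +0.0000]
|roots of det(T-λI)|: 0.8521, 0.3993, 0.3993, 0.1996, 0.1996, 0.1908.
spectral radius ρ = 0.8521; 0.8521 < 1 ⇒ converges.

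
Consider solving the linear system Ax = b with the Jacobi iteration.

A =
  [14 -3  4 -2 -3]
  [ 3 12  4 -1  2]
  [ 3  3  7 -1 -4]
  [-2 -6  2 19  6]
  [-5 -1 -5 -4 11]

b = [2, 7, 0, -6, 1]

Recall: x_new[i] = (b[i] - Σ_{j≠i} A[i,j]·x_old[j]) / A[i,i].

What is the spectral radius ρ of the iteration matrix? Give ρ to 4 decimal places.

Write A = D+L+U with D = diag(14, 12, 7, 19, 11).
Jacobi: T = -D⁻¹(L+U), T[4,3] = -(-4)/(11) = +0.3636; T[4,4] = 0.
  T[0,:] = [+0.0000  +0.2143  -0.2857  +0.1429  +0.2143]
  T[1,:] = [-0.2500  +0.0000  -0.3333  +0.0833  -0.1667]
  T[2,:] = [-0.4286  -0.4286  +0.0000  +0.1429  +0.5714]
  T[3,:] = [+0.1053  +0.3158  -0.1053  +0.0000  -0.3158]
  T[4,:] = [+0.4545  +0.0909  +0.4545  +0.3636  +0.0000]
|λ(T)| sorted: 0.8347, 0.5061, 0.5061, 0.1780, 0.1710.
ρ(T) = max|λ| = 0.8347; 0.8347 < 1, so it converges for any x₀.

0.8347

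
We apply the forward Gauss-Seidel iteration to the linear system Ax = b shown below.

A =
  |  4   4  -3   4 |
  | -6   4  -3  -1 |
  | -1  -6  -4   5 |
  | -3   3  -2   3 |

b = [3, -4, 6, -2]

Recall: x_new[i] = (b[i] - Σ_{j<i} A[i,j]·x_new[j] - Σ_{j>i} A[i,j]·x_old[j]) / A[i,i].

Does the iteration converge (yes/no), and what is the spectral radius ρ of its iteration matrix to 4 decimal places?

Diagonal D = diag(4, 4, -4, 3); L, U strict lower/upper.
T_GS = -(D+L)⁻¹U: row 0 first, T[0,3] = -(4)/(4) = -1.0000; later rows by forward substitution.
  T[0,:] = [+0.0000  -1.0000  +0.7500  -1.0000]
  T[1,:] = [+0.0000  -1.5000  +1.8750  -1.2500]
  T[2,:] = [+0.0000  +2.5000  -3.0000  +3.3750]
  T[3,:] = [+0.0000  +2.1667  -3.1250  +2.5000]
|λ(T)| sorted: 1.1250, 0.9129, 0.9129, 0.0000.
ρ(T) = max|λ| = 1.1250; 1.1250 > 1: divergent.

no, ρ = 1.1250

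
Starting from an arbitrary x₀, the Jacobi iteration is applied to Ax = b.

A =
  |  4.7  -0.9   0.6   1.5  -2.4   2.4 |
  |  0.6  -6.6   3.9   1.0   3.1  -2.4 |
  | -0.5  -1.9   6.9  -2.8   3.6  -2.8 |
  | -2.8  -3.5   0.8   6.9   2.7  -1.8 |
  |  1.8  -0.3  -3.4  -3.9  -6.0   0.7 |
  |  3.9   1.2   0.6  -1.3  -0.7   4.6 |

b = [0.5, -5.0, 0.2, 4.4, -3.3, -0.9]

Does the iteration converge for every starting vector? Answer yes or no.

Split A = D + L + U, D = diag(4.7, -6.6, 6.9, 6.9, -6, 4.6).
Jacobi T = -D⁻¹(L+U): T[0,3] = -(1.5)/(4.7) = -0.3191; T[0,0] = 0.
  T[0,:] = [+0.0000, +0.1915, -0.1277, -0.3191, +0.5106, -0.5106]
  T[1,:] = [+0.0909, +0.0000, +0.5909, +0.1515, +0.4697, -0.3636]
  T[2,:] = [+0.0725, +0.2754, +0.0000, +0.4058, -0.5217, +0.4058]
  T[3,:] = [+0.4058, +0.5072, -0.1159, +0.0000, -0.3913, +0.2609]
  T[4,:] = [+0.3000, -0.0500, -0.5667, -0.6500, +0.0000, +0.1167]
  T[5,:] = [-0.8478, -0.2609, -0.1304, +0.2826, +0.1522, +0.0000]
moduli |λ_i(T)| = 1.1553, 0.7854, 0.7854, 0.4166, 0.1295, 0.0859.
spectral radius ρ = 1.1553; 1.1553 > 1: divergent.

no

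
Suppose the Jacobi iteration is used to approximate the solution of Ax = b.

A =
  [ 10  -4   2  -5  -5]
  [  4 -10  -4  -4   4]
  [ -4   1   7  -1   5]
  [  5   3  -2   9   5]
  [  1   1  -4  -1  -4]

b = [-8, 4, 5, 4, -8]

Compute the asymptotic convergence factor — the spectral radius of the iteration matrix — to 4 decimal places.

1.2299

Write A = D+L+U with D = diag(10, -10, 7, 9, -4).
Jacobi T = -D⁻¹(L+U): T[2,1] = -(1)/(7) = -0.1429; T[2,2] = 0.
  T[0,:] = [+0.0000, +0.4000, -0.2000, +0.5000, +0.5000]
  T[1,:] = [+0.4000, +0.0000, -0.4000, -0.4000, +0.4000]
  T[2,:] = [+0.5714, -0.1429, +0.0000, +0.1429, -0.7143]
  T[3,:] = [-0.5556, -0.3333, +0.2222, +0.0000, -0.5556]
  T[4,:] = [+0.2500, +0.2500, -1.0000, -0.2500, +0.0000]
eigenvalue magnitudes: 1.2299, 1.0426, 0.5067, 0.5067, 0.2218.
ρ(T) = max|λ| = 1.2299; 1.2299 > 1: divergent.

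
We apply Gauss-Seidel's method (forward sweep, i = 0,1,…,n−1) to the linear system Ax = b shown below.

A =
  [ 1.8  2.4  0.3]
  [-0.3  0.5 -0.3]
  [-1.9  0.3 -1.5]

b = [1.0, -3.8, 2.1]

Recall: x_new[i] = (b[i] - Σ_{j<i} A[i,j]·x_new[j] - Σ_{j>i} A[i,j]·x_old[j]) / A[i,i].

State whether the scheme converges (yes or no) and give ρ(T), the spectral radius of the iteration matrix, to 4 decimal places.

no, ρ = 1.2803

Write A = D+L+U with D = diag(1.8, 0.5, -1.5).
T_GS = -(D+L)⁻¹U: row 0 first, T[0,2] = -(0.3)/(1.8) = -0.1667; later rows by forward substitution.
  T[0,:] = [+0.0000, -1.3333, -0.1667]
  T[1,:] = [+0.0000, -0.8000, +0.5000]
  T[2,:] = [+0.0000, +1.5289, +0.3111]
|λ(T)| sorted: 1.2803, 0.7915, 0.0000.
ρ(T) = max|λ| = 1.2803; 1.2803 > 1, so it fails to converge.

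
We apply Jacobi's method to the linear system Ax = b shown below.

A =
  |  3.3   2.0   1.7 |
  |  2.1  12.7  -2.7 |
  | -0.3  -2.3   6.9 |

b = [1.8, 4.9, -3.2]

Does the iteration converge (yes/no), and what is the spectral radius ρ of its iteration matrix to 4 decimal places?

yes, ρ = 0.4469

Write A = D+L+U with D = diag(3.3, 12.7, 6.9).
Jacobi: T = -D⁻¹(L+U), T[1,0] = -(2.1)/(12.7) = -0.1654; T[1,1] = 0.
  T[0,:] = [+0.0000  -0.6061  -0.5152]
  T[1,:] = [-0.1654  +0.0000  +0.2126]
  T[2,:] = [+0.0435  +0.3333  +0.0000]
moduli |λ_i(T)| = 0.4469, 0.2258, 0.2258.
ρ = 0.4469; 0.4469 < 1, so it converges for any x₀.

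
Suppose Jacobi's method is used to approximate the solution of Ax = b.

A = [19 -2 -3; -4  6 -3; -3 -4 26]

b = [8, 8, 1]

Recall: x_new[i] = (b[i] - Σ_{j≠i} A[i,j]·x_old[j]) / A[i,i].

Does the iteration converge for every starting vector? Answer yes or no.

Diagonal D = diag(19, 6, 26); L, U strict lower/upper.
Jacobi T = -D⁻¹(L+U): T[2,1] = -(-4)/(26) = +0.1538; T[2,2] = 0.
  T[0,:] = [+0.0000, +0.1053, +0.1579]
  T[1,:] = [+0.6667, +0.0000, +0.5000]
  T[2,:] = [+0.1154, +0.1538, +0.0000]
|roots of det(T-λI)|: 0.4621, 0.3031, 0.1590.
ρ(T) = max|λ| = 0.4621; 0.4621 < 1 ⇒ converges.

yes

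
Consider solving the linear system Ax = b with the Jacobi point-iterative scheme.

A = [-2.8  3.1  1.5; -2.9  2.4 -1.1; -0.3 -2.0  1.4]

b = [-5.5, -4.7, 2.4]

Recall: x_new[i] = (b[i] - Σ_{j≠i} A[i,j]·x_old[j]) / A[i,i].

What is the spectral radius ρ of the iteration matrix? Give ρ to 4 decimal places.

1.6530

Diagonal D = diag(-2.8, 2.4, 1.4); L, U strict lower/upper.
Jacobi: T = -D⁻¹(L+U), T[2,1] = -(-2)/(1.4) = +1.4286; T[2,2] = 0.
  T[0,:] = [+0.0000, +1.1071, +0.5357]
  T[1,:] = [+1.2083, +0.0000, +0.4583]
  T[2,:] = [+0.2143, +1.4286, +0.0000]
|roots of det(T-λI)|: 1.6530, 1.0672, 0.5858.
ρ = 1.6530; 1.6530 > 1: divergent.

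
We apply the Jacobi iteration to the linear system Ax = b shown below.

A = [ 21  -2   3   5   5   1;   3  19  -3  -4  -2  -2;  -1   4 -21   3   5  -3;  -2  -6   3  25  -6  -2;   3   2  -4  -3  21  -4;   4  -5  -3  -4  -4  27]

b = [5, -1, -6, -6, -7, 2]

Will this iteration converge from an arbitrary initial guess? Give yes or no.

yes

Write A = D+L+U with D = diag(21, 19, -21, 25, 21, 27).
Jacobi: T = -D⁻¹(L+U), T[1,2] = -(-3)/(19) = +0.1579; T[1,1] = 0.
  T[0,:] = [+0.0000  +0.0952  -0.1429  -0.2381  -0.2381  -0.0476]
  T[1,:] = [-0.1579  +0.0000  +0.1579  +0.2105  +0.1053  +0.1053]
  T[2,:] = [-0.0476  +0.1905  +0.0000  +0.1429  +0.2381  -0.1429]
  T[3,:] = [+0.0800  +0.2400  -0.1200  +0.0000  +0.2400  +0.0800]
  T[4,:] = [-0.1429  -0.0952  +0.1905  +0.1429  +0.0000  +0.1905]
  T[5,:] = [-0.1481  +0.1852  +0.1111  +0.1481  +0.1481  +0.0000]
eigenvalue magnitudes: 0.5510, 0.3283, 0.1868, 0.1868, 0.0405, 0.0120.
ρ(T) = max|λ| = 0.5510; 0.5510 < 1: convergent.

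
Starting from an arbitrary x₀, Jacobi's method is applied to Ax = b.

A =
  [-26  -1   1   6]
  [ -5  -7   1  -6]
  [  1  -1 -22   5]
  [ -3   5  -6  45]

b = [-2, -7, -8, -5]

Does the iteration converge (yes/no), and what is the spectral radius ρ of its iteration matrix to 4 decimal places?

yes, ρ = 0.4699

Write A = D+L+U with D = diag(-26, -7, -22, 45).
Jacobi: T = -D⁻¹(L+U), T[3,2] = -(-6)/(45) = +0.1333; T[3,3] = 0.
  T[0,:] = [+0.0000 -0.0385 +0.0385 +0.2308]
  T[1,:] = [-0.7143 +0.0000 +0.1429 -0.8571]
  T[2,:] = [+0.0455 -0.0455 +0.0000 +0.2273]
  T[3,:] = [+0.0667 -0.1111 +0.1333 +0.0000]
moduli |λ_i(T)| = 0.4699, 0.2985, 0.1223, 0.0492.
ρ = 0.4699; 0.4699 < 1, so it converges for any x₀.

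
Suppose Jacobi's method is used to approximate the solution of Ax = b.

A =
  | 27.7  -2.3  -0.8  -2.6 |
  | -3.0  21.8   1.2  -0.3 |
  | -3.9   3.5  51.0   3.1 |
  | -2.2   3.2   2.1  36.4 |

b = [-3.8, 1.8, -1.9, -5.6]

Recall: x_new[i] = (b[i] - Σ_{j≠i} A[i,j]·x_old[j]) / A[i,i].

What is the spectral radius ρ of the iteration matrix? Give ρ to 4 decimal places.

0.1981

Write A = D+L+U with D = diag(27.7, 21.8, 51, 36.4).
Jacobi T = -D⁻¹(L+U): T[3,0] = -(-2.2)/(36.4) = +0.0604; T[3,3] = 0.
  T[0,:] = [+0.0000, +0.0830, +0.0289, +0.0939]
  T[1,:] = [+0.1376, +0.0000, -0.0550, +0.0138]
  T[2,:] = [+0.0765, -0.0686, +0.0000, -0.0608]
  T[3,:] = [+0.0604, -0.0879, -0.0577, +0.0000]
eigenvalue magnitudes: 0.1981, 0.0882, 0.0882, 0.0379.
ρ = 0.1981; 0.1981 < 1: convergent.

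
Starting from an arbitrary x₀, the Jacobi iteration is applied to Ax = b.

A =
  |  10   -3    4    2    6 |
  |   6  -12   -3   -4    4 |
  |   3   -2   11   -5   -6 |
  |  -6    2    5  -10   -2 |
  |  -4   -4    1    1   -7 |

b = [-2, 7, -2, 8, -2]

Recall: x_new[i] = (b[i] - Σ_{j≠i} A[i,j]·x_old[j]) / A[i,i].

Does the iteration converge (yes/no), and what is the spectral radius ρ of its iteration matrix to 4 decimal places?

no, ρ = 1.1655

Split A = D + L + U, D = diag(10, -12, 11, -10, -7).
Jacobi T = -D⁻¹(L+U): T[0,4] = -(6)/(10) = -0.6000; T[0,0] = 0.
  T[0,:] = [+0.0000, +0.3000, -0.4000, -0.2000, -0.6000]
  T[1,:] = [+0.5000, +0.0000, -0.2500, -0.3333, +0.3333]
  T[2,:] = [-0.2727, +0.1818, +0.0000, +0.4545, +0.5455]
  T[3,:] = [-0.6000, +0.2000, +0.5000, +0.0000, -0.2000]
  T[4,:] = [-0.5714, -0.5714, +0.1429, +0.1429, +0.0000]
|eigenvalues of T|: 1.1655, 0.5603, 0.5603, 0.4923, 0.4923.
spectral radius ρ = 1.1655; 1.1655 > 1: divergent.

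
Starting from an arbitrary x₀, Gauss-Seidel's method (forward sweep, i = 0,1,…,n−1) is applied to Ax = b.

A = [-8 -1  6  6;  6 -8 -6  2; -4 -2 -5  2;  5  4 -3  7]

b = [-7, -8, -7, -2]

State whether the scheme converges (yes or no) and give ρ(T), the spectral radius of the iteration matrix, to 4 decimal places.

Write A = D+L+U with D = diag(-8, -8, -5, 7).
T_GS = -(D+L)⁻¹U: row 0 first, T[0,1] = -(-1)/(-8) = -0.1250; later rows by forward substitution.
  T[0,:] = [+0.0000  -0.1250  +0.7500  +0.7500]
  T[1,:] = [+0.0000  -0.0938  -0.1875  +0.8125]
  T[2,:] = [+0.0000  +0.1375  -0.5250  -0.5250]
  T[3,:] = [+0.0000  +0.2018  -0.6536  -1.2250]
|roots of det(T-λI)|: 1.6568, 0.1271, 0.1271, 0.0000.
ρ(T) = max|λ| = 1.6568; 1.6568 > 1, so it fails to converge.

no, ρ = 1.6568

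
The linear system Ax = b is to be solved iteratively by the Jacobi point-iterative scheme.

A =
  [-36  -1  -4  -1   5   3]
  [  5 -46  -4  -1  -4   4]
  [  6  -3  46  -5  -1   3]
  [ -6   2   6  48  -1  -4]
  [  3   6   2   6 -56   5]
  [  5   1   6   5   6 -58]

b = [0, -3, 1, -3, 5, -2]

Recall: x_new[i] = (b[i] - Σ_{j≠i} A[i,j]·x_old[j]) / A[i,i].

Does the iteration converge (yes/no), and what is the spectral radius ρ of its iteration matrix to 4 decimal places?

yes, ρ = 0.2477

A = D + L + U where D = diag(-36, -46, 46, 48, -56, -58).
Jacobi: T = -D⁻¹(L+U), T[1,2] = -(-4)/(-46) = -0.0870; T[1,1] = 0.
  T[0,:] = [+0.0000 -0.0278 -0.1111 -0.0278 +0.1389 +0.0833]
  T[1,:] = [+0.1087 +0.0000 -0.0870 -0.0217 -0.0870 +0.0870]
  T[2,:] = [-0.1304 +0.0652 +0.0000 +0.1087 +0.0217 -0.0652]
  T[3,:] = [+0.1250 -0.0417 -0.1250 +0.0000 +0.0208 +0.0833]
  T[4,:] = [+0.0536 +0.1071 +0.0357 +0.1071 +0.0000 +0.0893]
  T[5,:] = [+0.0862 +0.0172 +0.1034 +0.0862 +0.1034 +0.0000]
|eigenvalues of T|: 0.2477, 0.1839, 0.1839, 0.1257, 0.0809, 0.0052.
spectral radius ρ = 0.2477; 0.2477 < 1 ⇒ converges.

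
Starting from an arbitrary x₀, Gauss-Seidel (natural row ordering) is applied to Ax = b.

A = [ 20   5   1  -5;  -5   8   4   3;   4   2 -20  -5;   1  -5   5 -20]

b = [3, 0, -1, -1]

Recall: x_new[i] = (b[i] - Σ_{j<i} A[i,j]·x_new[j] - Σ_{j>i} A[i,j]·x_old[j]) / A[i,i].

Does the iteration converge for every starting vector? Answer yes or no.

yes

Write A = D+L+U with D = diag(20, 8, -20, -20).
Gauss-Seidel: T = -(D+L)⁻¹U, row 0 first, T[0,2] = -(1)/(20) = -0.0500; later rows by forward substitution.
  T[0,:] = [+0.0000  -0.2500  -0.0500  +0.2500]
  T[1,:] = [+0.0000  -0.1562  -0.5312  -0.2188]
  T[2,:] = [+0.0000  -0.0656  -0.0631  -0.2219]
  T[3,:] = [+0.0000  +0.0102  +0.1145  +0.0117]
moduli |λ_i(T)| = 0.2356, 0.0814, 0.0814, 0.0000.
ρ(T) = max|λ| = 0.2356; 0.2356 < 1 ⇒ converges.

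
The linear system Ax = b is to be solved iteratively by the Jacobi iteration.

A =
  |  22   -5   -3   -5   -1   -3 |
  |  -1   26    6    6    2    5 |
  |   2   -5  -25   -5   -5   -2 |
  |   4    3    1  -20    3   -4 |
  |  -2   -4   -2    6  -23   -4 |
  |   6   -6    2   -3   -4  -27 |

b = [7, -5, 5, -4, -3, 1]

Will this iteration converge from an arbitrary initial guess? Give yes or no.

Diagonal D = diag(22, 26, -25, -20, -23, -27); L, U strict lower/upper.
T_J = -D⁻¹(L+U): T[4,0] = -(-2)/(-23) = -0.0870; T[4,4] = 0.
  T[0,:] = [+0.0000, +0.2273, +0.1364, +0.2273, +0.0455, +0.1364]
  T[1,:] = [+0.0385, +0.0000, -0.2308, -0.2308, -0.0769, -0.1923]
  T[2,:] = [+0.0800, -0.2000, +0.0000, -0.2000, -0.2000, -0.0800]
  T[3,:] = [+0.2000, +0.1500, +0.0500, +0.0000, +0.1500, -0.2000]
  T[4,:] = [-0.0870, -0.1739, -0.0870, +0.2609, +0.0000, -0.1739]
  T[5,:] = [+0.2222, -0.2222, +0.0741, -0.1111, -0.1481, +0.0000]
|roots of det(T-λI)|: 0.5288, 0.3912, 0.2519, 0.2138, 0.2138, 0.1086.
ρ(T) = max|λ| = 0.5288; 0.5288 < 1: convergent.

yes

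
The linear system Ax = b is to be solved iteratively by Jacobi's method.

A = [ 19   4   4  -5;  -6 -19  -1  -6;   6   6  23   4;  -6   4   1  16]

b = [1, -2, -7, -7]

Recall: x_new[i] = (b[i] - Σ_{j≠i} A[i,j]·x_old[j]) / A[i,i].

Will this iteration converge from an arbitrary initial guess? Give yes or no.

yes

Split A = D + L + U, D = diag(19, -19, 23, 16).
Jacobi T = -D⁻¹(L+U): T[0,2] = -(4)/(19) = -0.2105; T[0,0] = 0.
  T[0,:] = [+0.0000 -0.2105 -0.2105 +0.2632]
  T[1,:] = [-0.3158 +0.0000 -0.0526 -0.3158]
  T[2,:] = [-0.2609 -0.2609 +0.0000 -0.1739]
  T[3,:] = [+0.3750 -0.2500 -0.0625 +0.0000]
|eigenvalues of T|: 0.5920, 0.3945, 0.3454, 0.1478.
ρ(T) = max|λ| = 0.5920; 0.5920 < 1, so it converges for any x₀.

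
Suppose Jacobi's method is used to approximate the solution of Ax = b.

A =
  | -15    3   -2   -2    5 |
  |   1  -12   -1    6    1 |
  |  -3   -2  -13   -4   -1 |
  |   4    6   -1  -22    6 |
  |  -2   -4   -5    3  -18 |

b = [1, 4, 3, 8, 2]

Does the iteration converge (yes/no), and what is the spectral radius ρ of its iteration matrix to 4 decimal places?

Write A = D+L+U with D = diag(-15, -12, -13, -22, -18).
T_J = -D⁻¹(L+U): T[1,3] = -(6)/(-12) = +0.5000; T[1,1] = 0.
  T[0,:] = [+0.0000 +0.2000 -0.1333 -0.1333 +0.3333]
  T[1,:] = [+0.0833 +0.0000 -0.0833 +0.5000 +0.0833]
  T[2,:] = [-0.2308 -0.1538 +0.0000 -0.3077 -0.0769]
  T[3,:] = [+0.1818 +0.2727 -0.0455 +0.0000 +0.2727]
  T[4,:] = [-0.1111 -0.2222 -0.2778 +0.1667 +0.0000]
eigenvalue magnitudes: 0.5649, 0.3090, 0.3090, 0.0465, 0.0465.
ρ(T) = max|λ| = 0.5649; 0.5649 < 1: convergent.

yes, ρ = 0.5649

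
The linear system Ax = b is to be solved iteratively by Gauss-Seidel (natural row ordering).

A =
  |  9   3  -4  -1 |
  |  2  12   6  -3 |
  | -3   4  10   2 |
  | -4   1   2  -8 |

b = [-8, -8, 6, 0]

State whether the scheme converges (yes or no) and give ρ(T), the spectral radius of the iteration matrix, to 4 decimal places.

Split A = D + L + U, D = diag(9, 12, 10, -8).
GS T = -(D+L)⁻¹U: row 0 first, T[0,2] = -(-4)/(9) = +0.4444; later rows by forward substitution.
  T[0,:] = [+0.0000, -0.3333, +0.4444, +0.1111]
  T[1,:] = [+0.0000, +0.0556, -0.5741, +0.2315]
  T[2,:] = [+0.0000, -0.1222, +0.3630, -0.2593]
  T[3,:] = [+0.0000, +0.1431, -0.2032, -0.0914]
moduli |λ_i(T)| = 0.6398, 0.1614, 0.1614, 0.0000.
ρ(T) = max|λ| = 0.6398; 0.6398 < 1: convergent.

yes, ρ = 0.6398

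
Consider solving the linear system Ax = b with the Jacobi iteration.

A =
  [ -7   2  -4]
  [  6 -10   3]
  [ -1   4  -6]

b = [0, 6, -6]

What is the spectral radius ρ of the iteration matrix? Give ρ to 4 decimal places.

0.8646

A = D + L + U where D = diag(-7, -10, -6).
Jacobi: T = -D⁻¹(L+U), T[1,0] = -(6)/(-10) = +0.6000; T[1,1] = 0.
  T[0,:] = [+0.0000 +0.2857 -0.5714]
  T[1,:] = [+0.6000 +0.0000 +0.3000]
  T[2,:] = [-0.1667 +0.6667 +0.0000]
|roots of det(T-λI)|: 0.8646, 0.5300, 0.5300.
ρ(T) = max|λ| = 0.8646; 0.8646 < 1, so it converges for any x₀.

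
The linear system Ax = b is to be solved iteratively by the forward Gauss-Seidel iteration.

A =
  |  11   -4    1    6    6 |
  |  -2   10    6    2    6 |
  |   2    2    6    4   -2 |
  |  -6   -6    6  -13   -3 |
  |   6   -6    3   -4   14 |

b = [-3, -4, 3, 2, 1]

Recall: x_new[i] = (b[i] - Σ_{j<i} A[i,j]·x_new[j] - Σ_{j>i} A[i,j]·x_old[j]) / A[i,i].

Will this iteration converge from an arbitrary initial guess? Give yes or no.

A = D + L + U where D = diag(11, 10, 6, -13, 14).
T_GS = -(D+L)⁻¹U: row 0 first, T[0,3] = -(6)/(11) = -0.5455; later rows by forward substitution.
  T[0,:] = [+0.0000, +0.3636, -0.0909, -0.5455, -0.5455]
  T[1,:] = [+0.0000, +0.0727, -0.6182, -0.3091, -0.7091]
  T[2,:] = [+0.0000, -0.1455, +0.2364, -0.3818, +0.7515]
  T[3,:] = [+0.0000, -0.2685, +0.4364, +0.2182, +0.6951]
  T[4,:] = [+0.0000, -0.1702, -0.1519, +0.2455, -0.0326]
moduli |λ_i(T)| = 0.8352, 0.3766, 0.3766, 0.1214, 0.0000.
ρ(T) = max|λ| = 0.8352; 0.8352 < 1: convergent.

yes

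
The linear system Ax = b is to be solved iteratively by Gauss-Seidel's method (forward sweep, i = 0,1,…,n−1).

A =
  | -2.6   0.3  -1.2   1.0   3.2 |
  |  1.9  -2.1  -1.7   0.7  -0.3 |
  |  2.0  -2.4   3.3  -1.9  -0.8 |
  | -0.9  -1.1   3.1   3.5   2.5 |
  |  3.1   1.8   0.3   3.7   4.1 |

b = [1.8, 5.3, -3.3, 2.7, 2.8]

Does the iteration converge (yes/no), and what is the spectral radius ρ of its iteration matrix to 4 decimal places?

no, ρ = 1.4897

Split A = D + L + U, D = diag(-2.6, -2.1, 3.3, 3.5, 4.1).
Gauss-Seidel: T = -(D+L)⁻¹U, row 0 first, T[0,4] = -(3.2)/(-2.6) = +1.2308; later rows by forward substitution.
  T[0,:] = [+0.0000  +0.1154  -0.4615  +0.3846  +1.2308]
  T[1,:] = [+0.0000  +0.1044  -1.2271  +0.6813  +0.9707]
  T[2,:] = [+0.0000  +0.0060  -0.6127  +0.8382  +0.2025]
  T[3,:] = [+0.0000  +0.0572  +0.0384  -0.4293  -0.2721]
  T[4,:] = [+0.0000  -0.1851  +0.8979  -0.2638  -1.1260]
eigenvalue magnitudes: 1.4897, 0.4038, 0.4038, 0.1196, 0.0000.
spectral radius ρ = 1.4897; 1.4897 > 1: divergent.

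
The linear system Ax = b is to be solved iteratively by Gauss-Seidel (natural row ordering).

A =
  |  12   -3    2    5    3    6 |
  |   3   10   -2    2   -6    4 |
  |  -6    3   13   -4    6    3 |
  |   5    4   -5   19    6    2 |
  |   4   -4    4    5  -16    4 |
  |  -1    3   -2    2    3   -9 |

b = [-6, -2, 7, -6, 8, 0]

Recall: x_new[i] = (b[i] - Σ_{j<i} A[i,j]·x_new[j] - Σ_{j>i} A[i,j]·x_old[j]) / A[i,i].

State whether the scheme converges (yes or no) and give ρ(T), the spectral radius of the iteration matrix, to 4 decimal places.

Write A = D+L+U with D = diag(12, 10, 13, 19, -16, -9).
T_GS = -(D+L)⁻¹U: row 0 first, T[0,3] = -(5)/(12) = -0.4167; later rows by forward substitution.
  T[0,:] = [+0.0000  +0.2500  -0.1667  -0.4167  -0.2500  -0.5000]
  T[1,:] = [+0.0000  -0.0750  +0.2500  -0.0750  +0.6750  -0.2500]
  T[2,:] = [+0.0000  +0.1327  -0.1346  +0.1327  -0.7327  -0.4038]
  T[3,:] = [+0.0000  -0.0151  -0.0442  +0.1604  -0.5849  -0.0273]
  T[4,:] = [+0.0000  +0.1097  -0.1516  -0.0021  -0.5972  +0.0780]
  T[5,:] = [+0.0000  -0.0490  +0.0714  +0.0267  +0.0865  +0.0819]
eigenvalue magnitudes: 0.8861, 0.2034, 0.1296, 0.1296, 0.0446, 0.0000.
ρ(T) = max|λ| = 0.8861; 0.8861 < 1: convergent.

yes, ρ = 0.8861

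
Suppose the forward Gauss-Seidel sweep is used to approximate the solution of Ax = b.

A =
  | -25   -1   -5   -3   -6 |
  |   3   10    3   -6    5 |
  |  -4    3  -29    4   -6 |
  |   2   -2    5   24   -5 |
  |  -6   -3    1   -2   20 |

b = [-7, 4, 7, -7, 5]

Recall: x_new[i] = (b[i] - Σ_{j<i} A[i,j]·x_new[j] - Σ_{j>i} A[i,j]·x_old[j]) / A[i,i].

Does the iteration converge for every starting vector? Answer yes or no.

Split A = D + L + U, D = diag(-25, 10, -29, 24, 20).
T_GS = -(D+L)⁻¹U: row 0 first, T[0,3] = -(-3)/(-25) = -0.1200; later rows by forward substitution.
  T[0,:] = [+0.0000  -0.0400  -0.2000  -0.1200  -0.2400]
  T[1,:] = [+0.0000  +0.0120  -0.2400  +0.6360  -0.4280]
  T[2,:] = [+0.0000  +0.0068  +0.0028  +0.2203  -0.2181]
  T[3,:] = [+0.0000  +0.0029  -0.0039  +0.0171  +0.2381]
  T[4,:] = [+0.0000  -0.0102  -0.0965  +0.0501  -0.1015]
|λ(T)| sorted: 0.2974, 0.1584, 0.1584, 0.0139, 0.0000.
spectral radius ρ = 0.2974; 0.2974 < 1 ⇒ converges.

yes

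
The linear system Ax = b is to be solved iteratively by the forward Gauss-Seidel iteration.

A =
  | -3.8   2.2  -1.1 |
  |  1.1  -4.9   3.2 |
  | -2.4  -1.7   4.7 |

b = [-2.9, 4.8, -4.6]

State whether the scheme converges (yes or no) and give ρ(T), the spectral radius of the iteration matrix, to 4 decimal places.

yes, ρ = 0.5475

Write A = D+L+U with D = diag(-3.8, -4.9, 4.7).
GS T = -(D+L)⁻¹U: row 0 first, T[0,1] = -(2.2)/(-3.8) = +0.5789; later rows by forward substitution.
  T[0,:] = [+0.0000, +0.5789, -0.2895]
  T[1,:] = [+0.0000, +0.1300, +0.5881]
  T[2,:] = [+0.0000, +0.3426, +0.0649]
|λ(T)| sorted: 0.5475, 0.3526, 0.0000.
ρ = 0.5475; 0.5475 < 1: convergent.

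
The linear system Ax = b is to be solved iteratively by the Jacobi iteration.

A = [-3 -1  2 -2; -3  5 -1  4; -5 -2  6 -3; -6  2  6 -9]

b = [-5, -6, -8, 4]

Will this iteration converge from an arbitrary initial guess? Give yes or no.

Write A = D+L+U with D = diag(-3, 5, 6, -9).
T_J = -D⁻¹(L+U): T[1,2] = -(-1)/(5) = +0.2000; T[1,1] = 0.
  T[0,:] = [+0.0000 -0.3333 +0.6667 -0.6667]
  T[1,:] = [+0.6000 +0.0000 +0.2000 -0.8000]
  T[2,:] = [+0.8333 +0.3333 +0.0000 +0.5000]
  T[3,:] = [-0.6667 +0.2222 +0.6667 +0.0000]
moduli |λ_i(T)| = 1.3753, 0.6498, 0.6308, 0.6308.
spectral radius ρ = 1.3753; 1.3753 > 1: divergent.

no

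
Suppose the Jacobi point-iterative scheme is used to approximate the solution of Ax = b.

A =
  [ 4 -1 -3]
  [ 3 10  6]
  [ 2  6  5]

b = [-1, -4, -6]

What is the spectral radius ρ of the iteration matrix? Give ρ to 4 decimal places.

Write A = D+L+U with D = diag(4, 10, 5).
T_J = -D⁻¹(L+U): T[0,1] = -(-1)/(4) = +0.2500; T[0,0] = 0.
  T[0,:] = [+0.0000 +0.2500 +0.7500]
  T[1,:] = [-0.3000 +0.0000 -0.6000]
  T[2,:] = [-0.4000 -1.2000 +0.0000]
|eigenvalues of T|: 0.8550, 0.6213, 0.6213.
spectral radius ρ = 0.8550; 0.8550 < 1 ⇒ converges.

0.8550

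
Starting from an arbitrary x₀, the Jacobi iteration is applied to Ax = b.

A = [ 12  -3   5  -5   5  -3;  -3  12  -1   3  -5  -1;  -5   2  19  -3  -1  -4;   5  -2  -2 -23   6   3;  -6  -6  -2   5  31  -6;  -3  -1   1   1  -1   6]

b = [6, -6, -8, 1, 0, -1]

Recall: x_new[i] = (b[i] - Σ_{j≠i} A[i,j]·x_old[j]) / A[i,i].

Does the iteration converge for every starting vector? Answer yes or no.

Write A = D+L+U with D = diag(12, 12, 19, -23, 31, 6).
T_J = -D⁻¹(L+U): T[4,5] = -(-6)/(31) = +0.1935; T[4,4] = 0.
  T[0,:] = [+0.0000, +0.2500, -0.4167, +0.4167, -0.4167, +0.2500]
  T[1,:] = [+0.2500, +0.0000, +0.0833, -0.2500, +0.4167, +0.0833]
  T[2,:] = [+0.2632, -0.1053, +0.0000, +0.1579, +0.0526, +0.2105]
  T[3,:] = [+0.2174, -0.0870, -0.0870, +0.0000, +0.2609, +0.1304]
  T[4,:] = [+0.1935, +0.1935, +0.0645, -0.1613, +0.0000, +0.1935]
  T[5,:] = [+0.5000, +0.1667, -0.1667, -0.1667, +0.1667, +0.0000]
|λ(T)| sorted: 0.5175, 0.3412, 0.3412, 0.3370, 0.1378, 0.1378.
spectral radius ρ = 0.5175; 0.5175 < 1: convergent.

yes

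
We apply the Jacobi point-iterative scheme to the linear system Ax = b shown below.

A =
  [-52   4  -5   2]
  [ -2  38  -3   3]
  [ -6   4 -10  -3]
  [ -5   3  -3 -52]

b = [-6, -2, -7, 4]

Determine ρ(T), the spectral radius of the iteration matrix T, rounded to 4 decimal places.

0.3449

A = D + L + U where D = diag(-52, 38, -10, -52).
T_J = -D⁻¹(L+U): T[3,1] = -(3)/(-52) = +0.0577; T[3,3] = 0.
  T[0,:] = [+0.0000, +0.0769, -0.0962, +0.0385]
  T[1,:] = [+0.0526, +0.0000, +0.0789, -0.0789]
  T[2,:] = [-0.6000, +0.4000, +0.0000, -0.3000]
  T[3,:] = [-0.0962, +0.0577, -0.0577, +0.0000]
|λ(T)| sorted: 0.3449, 0.2835, 0.0729, 0.0115.
spectral radius ρ = 0.3449; 0.3449 < 1, so it converges for any x₀.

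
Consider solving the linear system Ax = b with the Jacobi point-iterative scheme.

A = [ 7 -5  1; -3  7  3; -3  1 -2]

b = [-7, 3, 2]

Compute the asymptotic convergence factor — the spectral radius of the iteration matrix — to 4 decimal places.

0.8881

A = D + L + U where D = diag(7, 7, -2).
Jacobi: T = -D⁻¹(L+U), T[1,0] = -(-3)/(7) = +0.4286; T[1,1] = 0.
  T[0,:] = [+0.0000  +0.7143  -0.1429]
  T[1,:] = [+0.4286  +0.0000  -0.4286]
  T[2,:] = [-1.5000  +0.5000  +0.0000]
|eigenvalues of T|: 0.8881, 0.6947, 0.6947.
ρ(T) = max|λ| = 0.8881; 0.8881 < 1: convergent.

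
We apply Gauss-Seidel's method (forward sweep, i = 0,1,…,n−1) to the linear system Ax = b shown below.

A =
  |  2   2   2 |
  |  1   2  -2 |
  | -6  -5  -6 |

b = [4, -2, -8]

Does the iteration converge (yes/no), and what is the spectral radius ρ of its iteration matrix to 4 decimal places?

no, ρ = 1.1328

Diagonal D = diag(2, 2, -6); L, U strict lower/upper.
T_GS = -(D+L)⁻¹U: row 0 first, T[0,2] = -(2)/(2) = -1.0000; later rows by forward substitution.
  T[0,:] = [+0.0000  -1.0000  -1.0000]
  T[1,:] = [+0.0000  +0.5000  +1.5000]
  T[2,:] = [+0.0000  +0.5833  -0.2500]
moduli |λ_i(T)| = 1.1328, 0.8828, 0.0000.
ρ = 1.1328; 1.1328 > 1 ⇒ diverges.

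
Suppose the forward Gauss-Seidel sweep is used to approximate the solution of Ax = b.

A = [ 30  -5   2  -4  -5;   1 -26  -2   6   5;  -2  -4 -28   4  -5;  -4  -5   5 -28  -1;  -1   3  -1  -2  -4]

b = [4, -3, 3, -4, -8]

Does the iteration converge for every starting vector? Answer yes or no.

Write A = D+L+U with D = diag(30, -26, -28, -28, -4).
GS T = -(D+L)⁻¹U: row 0 first, T[0,2] = -(2)/(30) = -0.0667; later rows by forward substitution.
  T[0,:] = [+0.0000  +0.1667  -0.0667  +0.1333  +0.1667]
  T[1,:] = [+0.0000  +0.0064  -0.0795  +0.2359  +0.1987]
  T[2,:] = [+0.0000  -0.0128  +0.0161  +0.0996  -0.2189]
  T[3,:] = [+0.0000  -0.0272  +0.0266  -0.0434  -0.1341]
  T[4,:] = [+0.0000  -0.0200  -0.0603  +0.1404  +0.2291]
eigenvalue magnitudes: 0.2016, 0.0741, 0.0741, 0.0148, 0.0000.
ρ(T) = max|λ| = 0.2016; 0.2016 < 1: convergent.

yes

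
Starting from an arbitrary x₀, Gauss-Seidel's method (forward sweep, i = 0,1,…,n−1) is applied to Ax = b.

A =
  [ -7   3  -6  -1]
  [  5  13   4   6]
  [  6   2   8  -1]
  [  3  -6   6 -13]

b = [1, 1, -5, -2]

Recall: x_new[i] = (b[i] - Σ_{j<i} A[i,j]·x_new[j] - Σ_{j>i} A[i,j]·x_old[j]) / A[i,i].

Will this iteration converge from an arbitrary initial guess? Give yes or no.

yes

A = D + L + U where D = diag(-7, 13, 8, -13).
T_GS = -(D+L)⁻¹U: row 0 first, T[0,3] = -(-1)/(-7) = -0.1429; later rows by forward substitution.
  T[0,:] = [+0.0000, +0.4286, -0.8571, -0.1429]
  T[1,:] = [+0.0000, -0.1648, +0.0220, -0.4066]
  T[2,:] = [+0.0000, -0.2802, +0.6374, +0.3338]
  T[3,:] = [+0.0000, +0.0456, +0.0862, +0.3087]
|eigenvalues of T|: 0.7232, 0.1072, 0.0491, 0.0000.
ρ = 0.7232; 0.7232 < 1 ⇒ converges.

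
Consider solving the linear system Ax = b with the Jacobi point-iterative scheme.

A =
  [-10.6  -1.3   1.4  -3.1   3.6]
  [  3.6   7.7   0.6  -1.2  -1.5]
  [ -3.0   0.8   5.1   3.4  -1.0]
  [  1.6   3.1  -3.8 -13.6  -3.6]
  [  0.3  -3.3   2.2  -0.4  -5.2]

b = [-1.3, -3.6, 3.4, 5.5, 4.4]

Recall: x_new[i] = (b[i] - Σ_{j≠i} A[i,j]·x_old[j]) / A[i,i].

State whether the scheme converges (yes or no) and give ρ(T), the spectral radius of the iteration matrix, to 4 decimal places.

yes, ρ = 0.9246

Write A = D+L+U with D = diag(-10.6, 7.7, 5.1, -13.6, -5.2).
T_J = -D⁻¹(L+U): T[0,4] = -(3.6)/(-10.6) = +0.3396; T[0,0] = 0.
  T[0,:] = [+0.0000  -0.1226  +0.1321  -0.2925  +0.3396]
  T[1,:] = [-0.4675  +0.0000  -0.0779  +0.1558  +0.1948]
  T[2,:] = [+0.5882  -0.1569  +0.0000  -0.6667  +0.1961]
  T[3,:] = [+0.1176  +0.2279  -0.2794  +0.0000  -0.2647]
  T[4,:] = [+0.0577  -0.6346  +0.4231  -0.0769  +0.0000]
|eigenvalues of T|: 0.9246, 0.5796, 0.5796, 0.2211, 0.0447.
spectral radius ρ = 0.9246; 0.9246 < 1, so it converges for any x₀.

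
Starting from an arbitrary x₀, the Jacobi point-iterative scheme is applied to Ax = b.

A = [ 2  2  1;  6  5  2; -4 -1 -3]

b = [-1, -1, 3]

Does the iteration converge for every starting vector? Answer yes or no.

Write A = D+L+U with D = diag(2, 5, -3).
Jacobi T = -D⁻¹(L+U): T[0,1] = -(2)/(2) = -1.0000; T[0,0] = 0.
  T[0,:] = [+0.0000 -1.0000 -0.5000]
  T[1,:] = [-1.2000 +0.0000 -0.4000]
  T[2,:] = [-1.3333 -0.3333 +0.0000]
eigenvalue magnitudes: 1.5706, 1.1724, 0.3982.
ρ = 1.5706; 1.5706 > 1, so it fails to converge.

no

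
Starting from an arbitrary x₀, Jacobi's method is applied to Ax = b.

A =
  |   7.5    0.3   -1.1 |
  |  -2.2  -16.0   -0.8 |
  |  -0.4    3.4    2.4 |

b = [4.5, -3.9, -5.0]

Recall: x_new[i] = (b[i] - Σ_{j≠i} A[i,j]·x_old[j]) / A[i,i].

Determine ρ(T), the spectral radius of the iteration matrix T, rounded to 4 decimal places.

0.4132

A = D + L + U where D = diag(7.5, -16, 2.4).
T_J = -D⁻¹(L+U): T[1,0] = -(-2.2)/(-16) = -0.1375; T[1,1] = 0.
  T[0,:] = [+0.0000, -0.0400, +0.1467]
  T[1,:] = [-0.1375, +0.0000, -0.0500]
  T[2,:] = [+0.1667, -1.4167, +0.0000]
|eigenvalues of T|: 0.4132, 0.2645, 0.2645.
spectral radius ρ = 0.4132; 0.4132 < 1, so it converges for any x₀.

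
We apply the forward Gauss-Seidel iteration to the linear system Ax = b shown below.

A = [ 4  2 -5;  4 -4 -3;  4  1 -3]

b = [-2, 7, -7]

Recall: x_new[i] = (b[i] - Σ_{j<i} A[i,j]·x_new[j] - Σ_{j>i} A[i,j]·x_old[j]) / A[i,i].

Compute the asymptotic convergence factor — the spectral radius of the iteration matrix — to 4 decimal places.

Let D = diag(4, -4, -3); L, U the strict triangles.
T_GS = -(D+L)⁻¹U: row 0 first, T[0,1] = -(2)/(4) = -0.5000; later rows by forward substitution.
  T[0,:] = [+0.0000, -0.5000, +1.2500]
  T[1,:] = [+0.0000, -0.5000, +0.5000]
  T[2,:] = [+0.0000, -0.8333, +1.8333]
|eigenvalues of T|: 1.6385, 0.3052, 0.0000.
spectral radius ρ = 1.6385; 1.6385 > 1, so it fails to converge.

1.6385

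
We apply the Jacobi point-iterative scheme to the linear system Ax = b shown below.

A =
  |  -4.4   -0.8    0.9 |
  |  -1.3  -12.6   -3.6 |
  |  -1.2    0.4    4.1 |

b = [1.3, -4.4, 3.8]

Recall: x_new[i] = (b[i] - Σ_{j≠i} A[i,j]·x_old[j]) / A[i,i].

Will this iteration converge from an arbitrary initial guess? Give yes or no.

yes

Write A = D+L+U with D = diag(-4.4, -12.6, 4.1).
T_J = -D⁻¹(L+U): T[1,2] = -(-3.6)/(-12.6) = -0.2857; T[1,1] = 0.
  T[0,:] = [+0.0000, -0.1818, +0.2045]
  T[1,:] = [-0.1032, +0.0000, -0.2857]
  T[2,:] = [+0.2927, -0.0976, +0.0000]
|eigenvalues of T|: 0.3885, 0.2108, 0.2108.
spectral radius ρ = 0.3885; 0.3885 < 1 ⇒ converges.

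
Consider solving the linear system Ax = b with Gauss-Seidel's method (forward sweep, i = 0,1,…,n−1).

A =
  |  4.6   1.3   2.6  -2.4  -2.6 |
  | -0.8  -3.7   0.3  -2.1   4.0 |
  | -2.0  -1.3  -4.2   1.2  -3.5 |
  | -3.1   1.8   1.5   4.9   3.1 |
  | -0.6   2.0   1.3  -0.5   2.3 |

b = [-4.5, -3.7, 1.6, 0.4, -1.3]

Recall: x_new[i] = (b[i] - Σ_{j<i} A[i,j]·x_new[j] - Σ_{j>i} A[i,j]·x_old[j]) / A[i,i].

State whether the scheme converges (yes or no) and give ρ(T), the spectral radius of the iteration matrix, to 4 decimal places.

Split A = D + L + U, D = diag(4.6, -3.7, -4.2, 4.9, 2.3).
GS T = -(D+L)⁻¹U: row 0 first, T[0,2] = -(2.6)/(4.6) = -0.5652; later rows by forward substitution.
  T[0,:] = [+0.0000, -0.2826, -0.5652, +0.5217, +0.5652]
  T[1,:] = [+0.0000, +0.0611, +0.2033, -0.6804, +0.9589]
  T[2,:] = [+0.0000, +0.1157, +0.2062, +0.2479, -1.3993]
  T[3,:] = [+0.0000, -0.2366, -0.4954, +0.5041, -0.1990]
  T[4,:] = [+0.0000, -0.2437, -0.5485, +0.6972, +0.0613]
|roots of det(T-λI)|: 1.1392, 0.2890, 0.2890, 0.0114, 0.0000.
spectral radius ρ = 1.1392; 1.1392 > 1: divergent.

no, ρ = 1.1392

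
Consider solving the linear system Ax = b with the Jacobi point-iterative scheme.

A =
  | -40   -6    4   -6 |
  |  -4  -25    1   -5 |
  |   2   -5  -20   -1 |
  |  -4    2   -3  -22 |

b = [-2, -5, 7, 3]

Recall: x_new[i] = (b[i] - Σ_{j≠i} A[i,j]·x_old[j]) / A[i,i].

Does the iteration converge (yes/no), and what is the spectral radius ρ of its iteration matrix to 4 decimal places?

Let D = diag(-40, -25, -20, -22); L, U the strict triangles.
T_J = -D⁻¹(L+U): T[0,1] = -(-6)/(-40) = -0.1500; T[0,0] = 0.
  T[0,:] = [+0.0000, -0.1500, +0.1000, -0.1500]
  T[1,:] = [-0.1600, +0.0000, +0.0400, -0.2000]
  T[2,:] = [+0.1000, -0.2500, +0.0000, -0.0500]
  T[3,:] = [-0.1818, +0.0909, -0.1364, +0.0000]
moduli |λ_i(T)| = 0.2288, 0.1563, 0.1563, 0.0439.
ρ = 0.2288; 0.2288 < 1, so it converges for any x₀.

yes, ρ = 0.2288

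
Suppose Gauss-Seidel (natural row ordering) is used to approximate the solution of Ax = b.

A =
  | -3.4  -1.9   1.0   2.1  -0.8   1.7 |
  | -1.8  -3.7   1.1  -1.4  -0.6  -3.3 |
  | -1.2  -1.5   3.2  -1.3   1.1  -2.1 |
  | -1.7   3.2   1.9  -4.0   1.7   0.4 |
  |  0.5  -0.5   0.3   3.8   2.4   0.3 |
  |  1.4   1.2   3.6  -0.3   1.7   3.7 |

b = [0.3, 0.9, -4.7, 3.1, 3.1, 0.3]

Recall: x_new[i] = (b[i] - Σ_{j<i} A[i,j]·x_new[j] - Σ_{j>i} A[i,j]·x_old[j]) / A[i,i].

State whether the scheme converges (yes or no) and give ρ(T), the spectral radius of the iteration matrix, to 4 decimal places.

no, ρ = 1.4329

A = D + L + U where D = diag(-3.4, -3.7, 3.2, -4, 2.4, 3.7).
GS T = -(D+L)⁻¹U: row 0 first, T[0,2] = -(1)/(-3.4) = +0.2941; later rows by forward substitution.
  T[0,:] = [+0.0000, -0.5588, +0.2941, +0.6176, -0.2353, +0.5000]
  T[1,:] = [+0.0000, +0.2719, +0.1542, -0.6789, -0.0477, -1.1351]
  T[2,:] = [+0.0000, -0.0821, +0.1826, +0.3197, -0.4543, +0.3117]
  T[3,:] = [+0.0000, +0.4160, +0.0851, -0.6537, +0.2710, -0.8726]
  T[4,:] = [+0.0000, -0.4753, -0.1867, +0.7250, -0.3333, +0.8770]
  T[5,:] = [+0.0000, +0.4553, -0.2463, -0.7107, +0.7217, -0.5979]
eigenvalue magnitudes: 1.4329, 0.5814, 0.2191, 0.2191, 0.0339, 0.0000.
ρ(T) = max|λ| = 1.4329; 1.4329 > 1 ⇒ diverges.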